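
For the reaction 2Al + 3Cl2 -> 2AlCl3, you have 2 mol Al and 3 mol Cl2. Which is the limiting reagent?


Mole ratio available / coefficient:
  Al: 2/2 = 1.000
  Cl2: 3/3 = 1.000
Smaller ratio is limiting.

neither (stoichiometric); Al and Cl2 are fully consumed


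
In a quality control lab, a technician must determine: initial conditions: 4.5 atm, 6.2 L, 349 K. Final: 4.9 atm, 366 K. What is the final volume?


P1V1/T1 = P2V2/T2
V2 = P1V1T2/(T1P2)
= 4.5×6.2×366/(349×4.9)
= 5.971 L

5.971 L


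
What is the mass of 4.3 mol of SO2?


M(SO2) = 64.07 g/mol
mass = n × M = 4.3 × 64.07 = 275.50 g

275.50 g


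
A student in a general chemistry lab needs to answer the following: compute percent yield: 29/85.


% yield = actual/theoretical × 100
= 29/85 × 100
= 34.12%

34.12%


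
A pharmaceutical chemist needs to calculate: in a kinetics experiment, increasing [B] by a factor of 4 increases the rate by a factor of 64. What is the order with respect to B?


rate ∝ [B]^n
4^n = 64 → n = 3
Order in B: 3

3


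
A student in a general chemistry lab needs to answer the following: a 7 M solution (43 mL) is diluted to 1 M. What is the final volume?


C1V1 = C2V2
7 × 43 = 1 × V2
V2 = 301/1 = 301.0 mL

301.0 mL


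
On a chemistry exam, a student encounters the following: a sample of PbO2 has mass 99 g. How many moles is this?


M(PbO2) = 239.2 g/mol
n = mass/M = 99/239.2 = 0.4139 mol

0.4139 mol


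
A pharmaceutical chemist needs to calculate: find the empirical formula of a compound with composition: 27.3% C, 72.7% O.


Assume 100 g sample. Moles of each element:
  C: 27.3/12.01 = 2.273 mol
  O: 72.7/16.0 = 4.544 mol
Divide by smallest (2.273):
  C: 2.273/2.273 = 1.0
  O: 4.544/2.273 = 2.0
Empirical formula: CO2

CO2


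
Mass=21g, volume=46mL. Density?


ρ = mass/volume
= 21/46
= 0.457 g/mL

0.457 g/mL


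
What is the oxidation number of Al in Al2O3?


Al is +3
Oxidation number: +3

+3


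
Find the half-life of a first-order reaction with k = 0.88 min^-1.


t½ = ln2/k = 0.693147/(0.88 min^-1)
= 0.7877 min

0.7877 min


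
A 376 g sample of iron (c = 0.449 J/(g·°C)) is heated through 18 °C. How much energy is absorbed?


q = mcΔT = 376 × 0.449 × 18
= 3038.83 J

3038.83 J


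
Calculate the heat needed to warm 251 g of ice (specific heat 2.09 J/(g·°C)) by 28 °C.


q = mcΔT = 251 × 2.09 × 28
= 14688.52 J

14688.52 J


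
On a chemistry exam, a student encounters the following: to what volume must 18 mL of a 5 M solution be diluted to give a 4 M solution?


C1V1 = C2V2
5 × 18 = 4 × V2
V2 = 90/4 = 22.5 mL

22.5 mL


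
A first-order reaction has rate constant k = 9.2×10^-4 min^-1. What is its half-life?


t½ = ln2/k = 0.693147/(9.2×10^-4 min^-1)
= 753.4 min

753.4 min


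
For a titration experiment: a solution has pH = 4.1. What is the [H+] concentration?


[H+] = 10^(-pH) = 10^(-4.1)
= 7.94×10^-5 M

7.94×10^-5 M


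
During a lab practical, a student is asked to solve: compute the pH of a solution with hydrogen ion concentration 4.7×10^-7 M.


pH = -log10([H+]) = -log10(4.7×10^-7)
= 7 - log10(4.7)
= 7 - 0.67
= 6.33

6.33


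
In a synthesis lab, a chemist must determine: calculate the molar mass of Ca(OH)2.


M(Ca(OH)2) = 1×40.08 + 2×16.0 + 2×1.008
= 40.08 + 32.0 + 2.02
= 74.1 g/mol

74.1 g/mol


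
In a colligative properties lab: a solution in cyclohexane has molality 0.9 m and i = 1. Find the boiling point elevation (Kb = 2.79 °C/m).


ΔTb = Kb × m × i
= 2.79 × 0.9 × 1
= 2.511 °C

2.511 °C


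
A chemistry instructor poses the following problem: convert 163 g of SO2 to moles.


M(SO2) = 64.07 g/mol
n = mass/M = 163/64.07 = 2.5441 mol

2.5441 mol


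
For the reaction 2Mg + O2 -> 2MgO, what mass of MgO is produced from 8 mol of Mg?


Mole ratio MgO:Mg = 2:2
n(MgO) = 8 × 2/2 = 8.000 mol
mass = 8.000 × 40.31 = 322.48 g

322.48 g


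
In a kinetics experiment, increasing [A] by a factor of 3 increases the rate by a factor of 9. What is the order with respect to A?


rate ∝ [A]^n
3^n = 9 → n = 2
Order in A: 2

2


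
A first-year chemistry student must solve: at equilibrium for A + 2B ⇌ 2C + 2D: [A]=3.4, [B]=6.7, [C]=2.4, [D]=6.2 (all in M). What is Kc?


Kc = [C]^2[D]^2/([A][B]^2)
= (2.4^2 × 6.2^2)/(3.4^1 × 6.7^2)
= 221.4144/152.626
= 1.451

1.451


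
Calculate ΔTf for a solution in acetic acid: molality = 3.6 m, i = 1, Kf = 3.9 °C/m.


ΔTf = Kf × m × i
= 3.9 × 3.6 × 1
= 14.04 °C

14.04 °C


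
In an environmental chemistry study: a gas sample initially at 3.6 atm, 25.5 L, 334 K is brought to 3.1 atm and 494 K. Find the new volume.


P1V1/T1 = P2V2/T2
V2 = P1V1T2/(T1P2)
= 3.6×25.5×494/(334×3.1)
= 43.799 L

43.799 L


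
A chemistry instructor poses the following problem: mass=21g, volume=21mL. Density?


ρ = mass/volume
= 21/21
= 1.0 g/mL

1.0 g/mL


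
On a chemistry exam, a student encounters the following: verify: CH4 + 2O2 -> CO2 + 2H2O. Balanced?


Equation: CH4 + 2O2 -> CO2 + 2H2O
Check atoms: C: 1=1, H: 4=4, O: 4=4
Balanced

Yes, balanced


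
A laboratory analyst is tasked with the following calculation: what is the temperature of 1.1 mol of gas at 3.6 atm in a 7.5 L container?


PV = nRT  (R = 0.08206 L·atm/(mol·K))
T = PV/(nR) = 3.6×7.5/(1.1×0.08206)
= 27.00/0.090266
= 299.12 K

299.12 K


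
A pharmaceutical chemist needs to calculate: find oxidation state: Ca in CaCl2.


Group 2 metal: +2
Oxidation number: +2

+2


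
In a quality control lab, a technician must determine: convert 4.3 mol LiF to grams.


M(LiF) = 25.94 g/mol
mass = n × M = 4.3 × 25.94 = 111.54 g

111.54 g


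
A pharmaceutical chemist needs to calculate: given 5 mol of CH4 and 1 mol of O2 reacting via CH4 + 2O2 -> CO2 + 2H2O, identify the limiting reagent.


Mole ratio available / coefficient:
  CH4: 5/1 = 5.000
  O2: 1/2 = 0.500
Smaller ratio is limiting.

O2


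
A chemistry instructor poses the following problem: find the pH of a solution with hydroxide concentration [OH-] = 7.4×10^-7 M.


pOH = -log10([OH-]) = -log10(7.4×10^-7)
= 7 - log10(7.4) = 6.13
pH = 14 - pOH = 14 - 6.13 = 7.87

7.87


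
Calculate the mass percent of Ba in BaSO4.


M(BaSO4) = 1×137.33 + 1×32.07 + 4×16.0 = 233.40 g/mol
Mass of Ba = 1 × 137.33 = 137.33 g/mol
% Ba = 137.33/233.40 × 100 = 58.84%

58.84%


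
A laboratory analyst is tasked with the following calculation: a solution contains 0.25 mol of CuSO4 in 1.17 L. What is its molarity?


M = n/V = 0.25/1.17 = 0.214 mol/L

0.214 M


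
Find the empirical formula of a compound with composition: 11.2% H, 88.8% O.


Assume 100 g sample. Moles of each element:
  H: 11.2/1.008 = 11.111 mol
  O: 88.8/16.0 = 5.55 mol
Divide by smallest (5.55):
  H: 11.111/5.55 = 2.0
  O: 5.55/5.55 = 1.0
Empirical formula: H2O

H2O


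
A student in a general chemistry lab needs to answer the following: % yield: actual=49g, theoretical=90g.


% yield = actual/theoretical × 100
= 49/90 × 100
= 54.44%

54.44%


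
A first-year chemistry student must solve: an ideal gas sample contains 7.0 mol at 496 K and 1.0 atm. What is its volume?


PV = nRT  (R = 0.08206 L·atm/(mol·K))
V = nRT/P = 7.0×0.08206×496/1.0
= 284.912 L

284.912 L


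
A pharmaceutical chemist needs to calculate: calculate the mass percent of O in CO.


M(CO) = 1×12.01 + 1×16.0 = 28.01 g/mol
Mass of O = 1 × 16.0 = 16.00 g/mol
% O = 16.00/28.01 × 100 = 57.12%

57.12%


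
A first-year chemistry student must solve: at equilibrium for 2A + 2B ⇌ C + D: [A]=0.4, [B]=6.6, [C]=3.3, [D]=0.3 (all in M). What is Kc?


Kc = [C][D]/([A]^2[B]^2)
= (3.3^1 × 0.3^1)/(0.4^2 × 6.6^2)
= 0.99/6.9696
= 0.1420

0.1420


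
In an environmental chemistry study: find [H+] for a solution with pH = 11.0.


[H+] = 10^(-pH) = 10^(-11.0)
= 1.0×10^-11 M

1.0×10^-11 M


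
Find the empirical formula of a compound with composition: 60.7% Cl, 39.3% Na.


Assume 100 g sample. Moles of each element:
  Cl: 60.7/35.45 = 1.712 mol
  Na: 39.3/22.99 = 1.709 mol
Divide by smallest (1.709):
  Cl: 1.712/1.709 = 1.0
  Na: 1.709/1.709 = 1.0
Empirical formula: NaCl

NaCl


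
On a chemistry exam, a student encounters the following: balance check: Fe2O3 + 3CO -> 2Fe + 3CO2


Equation: Fe2O3 + 3CO -> 2Fe + 3CO2
Check atoms: C: 3=3, Fe: 2=2, O: 6=6
Balanced

Yes, balanced


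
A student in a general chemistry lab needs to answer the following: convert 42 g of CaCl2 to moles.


M(CaCl2) = 110.98 g/mol
n = mass/M = 42/110.98 = 0.3784 mol

0.3784 mol


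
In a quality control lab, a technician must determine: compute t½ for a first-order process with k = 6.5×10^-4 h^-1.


t½ = ln2/k = 0.693147/(6.5×10^-4 h^-1)
= 1066 h

1066 h


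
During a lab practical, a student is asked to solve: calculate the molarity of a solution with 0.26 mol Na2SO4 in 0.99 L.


M = n/V = 0.26/0.99 = 0.263 mol/L

0.263 M


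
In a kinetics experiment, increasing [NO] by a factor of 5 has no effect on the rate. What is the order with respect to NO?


rate ∝ [NO]^n
rate ∝ [NO]^0
Order in NO: 0

0


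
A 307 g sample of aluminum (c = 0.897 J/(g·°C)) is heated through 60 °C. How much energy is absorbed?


q = mcΔT = 307 × 0.897 × 60
= 16522.74 J

16522.74 J


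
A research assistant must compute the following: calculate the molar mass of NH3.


M(NH3) = 1×14.01 + 3×1.008
= 14.01 + 3.02
= 17.03 g/mol

17.03 g/mol


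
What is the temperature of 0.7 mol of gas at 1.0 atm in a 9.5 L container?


PV = nRT  (R = 0.08206 L·atm/(mol·K))
T = PV/(nR) = 1.0×9.5/(0.7×0.08206)
= 9.50/0.057442
= 165.38 K

165.38 K


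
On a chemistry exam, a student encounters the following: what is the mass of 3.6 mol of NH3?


M(NH3) = 17.03 g/mol
mass = n × M = 3.6 × 17.03 = 61.31 g

61.31 g


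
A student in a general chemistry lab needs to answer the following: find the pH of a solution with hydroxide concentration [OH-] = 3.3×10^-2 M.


pOH = -log10([OH-]) = -log10(3.3×10^-2)
= 2 - log10(3.3) = 1.48
pH = 14 - pOH = 14 - 1.48 = 12.52

12.52


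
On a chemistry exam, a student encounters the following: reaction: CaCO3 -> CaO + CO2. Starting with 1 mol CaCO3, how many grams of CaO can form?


Mole ratio CaO:CaCO3 = 1:1
n(CaO) = 1 × 1/1 = 1.000 mol
mass = 1.000 × 56.08 = 56.08 g

56.08 g


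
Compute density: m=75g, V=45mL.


ρ = mass/volume
= 75/45
= 1.667 g/mL

1.667 g/mL


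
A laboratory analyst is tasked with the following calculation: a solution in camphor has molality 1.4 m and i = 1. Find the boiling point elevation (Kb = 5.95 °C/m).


ΔTb = Kb × m × i
= 5.95 × 1.4 × 1
= 8.33 °C

8.33 °C


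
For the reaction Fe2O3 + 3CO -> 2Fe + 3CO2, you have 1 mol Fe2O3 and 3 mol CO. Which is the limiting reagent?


Mole ratio available / coefficient:
  Fe2O3: 1/1 = 1.000
  CO: 3/3 = 1.000
Smaller ratio is limiting.

neither (stoichiometric); Fe2O3 and CO are fully consumed


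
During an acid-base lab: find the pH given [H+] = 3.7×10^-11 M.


pH = -log10([H+]) = -log10(3.7×10^-11)
= 11 - log10(3.7)
= 11 - 0.57
= 10.43

10.43


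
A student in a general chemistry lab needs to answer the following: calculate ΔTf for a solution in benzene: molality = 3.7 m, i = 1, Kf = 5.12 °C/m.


ΔTf = Kf × m × i
= 5.12 × 3.7 × 1
= 18.944 °C

18.944 °C


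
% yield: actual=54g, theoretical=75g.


% yield = actual/theoretical × 100
= 54/75 × 100
= 72.0%

72.0%


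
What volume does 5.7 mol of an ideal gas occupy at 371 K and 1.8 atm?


PV = nRT  (R = 0.08206 L·atm/(mol·K))
V = nRT/P = 5.7×0.08206×371/1.8
= 96.407 L

96.407 L


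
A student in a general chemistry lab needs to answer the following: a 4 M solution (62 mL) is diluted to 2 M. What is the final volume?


C1V1 = C2V2
4 × 62 = 2 × V2
V2 = 248/2 = 124.0 mL

124.0 mL


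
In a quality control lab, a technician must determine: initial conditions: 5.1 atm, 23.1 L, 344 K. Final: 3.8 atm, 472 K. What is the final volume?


P1V1/T1 = P2V2/T2
V2 = P1V1T2/(T1P2)
= 5.1×23.1×472/(344×3.8)
= 42.538 L

42.538 L


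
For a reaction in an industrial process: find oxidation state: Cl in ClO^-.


x + (-2) = -1, so x = +1
Oxidation number: +1

+1


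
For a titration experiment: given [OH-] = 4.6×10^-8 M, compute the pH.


pOH = -log10([OH-]) = -log10(4.6×10^-8)
= 8 - log10(4.6) = 7.34
pH = 14 - pOH = 14 - 7.34 = 6.66

6.66


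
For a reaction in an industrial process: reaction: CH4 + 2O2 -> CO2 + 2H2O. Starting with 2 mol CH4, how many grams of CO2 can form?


Mole ratio CO2:CH4 = 1:1
n(CO2) = 2 × 1/1 = 2.000 mol
mass = 2.000 × 44.01 = 88.02 g

88.02 g


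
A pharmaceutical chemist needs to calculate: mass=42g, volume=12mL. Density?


ρ = mass/volume
= 42/12
= 3.5 g/mL

3.5 g/mL


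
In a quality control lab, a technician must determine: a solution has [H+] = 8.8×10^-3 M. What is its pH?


pH = -log10([H+]) = -log10(8.8×10^-3)
= 3 - log10(8.8)
= 3 - 0.94
= 2.06

2.06


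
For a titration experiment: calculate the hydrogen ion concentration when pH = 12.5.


[H+] = 10^(-pH) = 10^(-12.5)
= 3.16×10^-13 M

3.16×10^-13 M


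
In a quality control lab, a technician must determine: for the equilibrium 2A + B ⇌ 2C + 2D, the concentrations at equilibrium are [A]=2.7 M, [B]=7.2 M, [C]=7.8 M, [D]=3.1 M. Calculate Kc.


Kc = [C]^2[D]^2/([A]^2[B])
= (7.8^2 × 3.1^2)/(2.7^2 × 7.2^1)
= 584.6724/52.488
= 11.14

11.14


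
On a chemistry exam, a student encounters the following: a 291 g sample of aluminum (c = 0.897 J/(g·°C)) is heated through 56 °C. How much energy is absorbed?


q = mcΔT = 291 × 0.897 × 56
= 14617.51 J

14617.51 J


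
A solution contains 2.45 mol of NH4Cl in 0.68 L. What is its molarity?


M = n/V = 2.45/0.68 = 3.603 mol/L

3.603 M


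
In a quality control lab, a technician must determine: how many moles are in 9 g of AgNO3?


M(AgNO3) = 169.88 g/mol
n = mass/M = 9/169.88 = 0.053 mol

0.053 mol


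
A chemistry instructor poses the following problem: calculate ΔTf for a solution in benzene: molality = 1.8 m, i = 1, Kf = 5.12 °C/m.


ΔTf = Kf × m × i
= 5.12 × 1.8 × 1
= 9.216 °C

9.216 °C


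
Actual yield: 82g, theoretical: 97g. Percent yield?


% yield = actual/theoretical × 100
= 82/97 × 100
= 84.54%

84.54%


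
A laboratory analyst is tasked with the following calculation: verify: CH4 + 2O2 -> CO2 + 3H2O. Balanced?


Equation: CH4 + 2O2 -> CO2 + 3H2O
Check atoms: C: 1=1, H: 4≠6, O: 4≠5
Not balanced

No, not balanced


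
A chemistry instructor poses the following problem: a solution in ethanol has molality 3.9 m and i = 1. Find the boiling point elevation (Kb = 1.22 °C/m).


ΔTb = Kb × m × i
= 1.22 × 3.9 × 1
= 4.758 °C

4.758 °C


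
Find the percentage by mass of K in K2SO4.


M(K2SO4) = 2×39.1 + 1×32.07 + 4×16.0 = 174.27 g/mol
Mass of K = 2 × 39.1 = 78.20 g/mol
% K = 78.20/174.27 × 100 = 44.87%

44.87%


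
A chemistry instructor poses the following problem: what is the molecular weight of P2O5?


M(P2O5) = 2×30.97 + 5×16.0
= 61.94 + 80.0
= 141.94 g/mol

141.94 g/mol


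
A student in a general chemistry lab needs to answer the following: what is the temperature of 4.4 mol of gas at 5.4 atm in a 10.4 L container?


PV = nRT  (R = 0.08206 L·atm/(mol·K))
T = PV/(nR) = 5.4×10.4/(4.4×0.08206)
= 56.16/0.361064
= 155.54 K

155.54 K


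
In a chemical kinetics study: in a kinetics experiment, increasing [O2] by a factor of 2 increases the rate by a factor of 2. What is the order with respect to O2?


rate ∝ [O2]^n
2^n = 2 → n = 1
Order in O2: 1

1


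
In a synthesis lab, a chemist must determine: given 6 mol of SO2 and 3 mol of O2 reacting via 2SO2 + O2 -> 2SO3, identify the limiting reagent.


Mole ratio available / coefficient:
  SO2: 6/2 = 3.000
  O2: 3/1 = 3.000
Smaller ratio is limiting.

neither (stoichiometric); SO2 and O2 are fully consumed


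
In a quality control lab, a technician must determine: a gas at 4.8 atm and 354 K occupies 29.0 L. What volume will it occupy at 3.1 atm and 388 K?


P1V1/T1 = P2V2/T2
V2 = P1V1T2/(T1P2)
= 4.8×29.0×388/(354×3.1)
= 49.216 L

49.216 L


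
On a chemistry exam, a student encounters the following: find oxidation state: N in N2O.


2x + (-2) = 0, so x = +1
Oxidation number: +1

+1


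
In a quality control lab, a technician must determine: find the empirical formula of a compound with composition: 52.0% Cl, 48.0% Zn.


Assume 100 g sample. Moles of each element:
  Cl: 52.0/35.45 = 1.467 mol
  Zn: 48.0/65.38 = 0.734 mol
Divide by smallest (0.734):
  Cl: 1.467/0.734 = 2.0
  Zn: 0.734/0.734 = 1.0
Empirical formula: ZnCl2

ZnCl2


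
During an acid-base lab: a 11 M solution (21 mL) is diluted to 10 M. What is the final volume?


C1V1 = C2V2
11 × 21 = 10 × V2
V2 = 231/10 = 23.1 mL

23.1 mL


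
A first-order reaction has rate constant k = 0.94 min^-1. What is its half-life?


t½ = ln2/k = 0.693147/(0.94 min^-1)
= 0.7374 min

0.7374 min


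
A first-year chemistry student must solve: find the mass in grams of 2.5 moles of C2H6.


M(C2H6) = 30.07 g/mol
mass = n × M = 2.5 × 30.07 = 75.18 g

75.18 g


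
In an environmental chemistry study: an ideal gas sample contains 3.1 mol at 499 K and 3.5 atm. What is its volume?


PV = nRT  (R = 0.08206 L·atm/(mol·K))
V = nRT/P = 3.1×0.08206×499/3.5
= 36.268 L

36.268 L


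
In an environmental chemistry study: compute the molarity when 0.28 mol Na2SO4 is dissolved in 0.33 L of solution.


M = n/V = 0.28/0.33 = 0.848 mol/L

0.848 M


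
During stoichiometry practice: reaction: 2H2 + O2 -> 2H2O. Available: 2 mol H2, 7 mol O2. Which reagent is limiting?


Mole ratio available / coefficient:
  H2: 2/2 = 1.000
  O2: 7/1 = 7.000
Smaller ratio is limiting.

H2


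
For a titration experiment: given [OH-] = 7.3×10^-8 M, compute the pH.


pOH = -log10([OH-]) = -log10(7.3×10^-8)
= 8 - log10(7.3) = 7.14
pH = 14 - pOH = 14 - 7.14 = 6.86

6.86


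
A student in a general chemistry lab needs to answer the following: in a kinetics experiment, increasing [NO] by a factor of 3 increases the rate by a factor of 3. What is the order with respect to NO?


rate ∝ [NO]^n
3^n = 3 → n = 1
Order in NO: 1

1


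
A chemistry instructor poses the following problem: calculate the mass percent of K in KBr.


M(KBr) = 1×39.1 + 1×79.9 = 119.00 g/mol
Mass of K = 1 × 39.1 = 39.10 g/mol
% K = 39.10/119.00 × 100 = 32.86%

32.86%


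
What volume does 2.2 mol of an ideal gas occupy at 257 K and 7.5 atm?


PV = nRT  (R = 0.08206 L·atm/(mol·K))
V = nRT/P = 2.2×0.08206×257/7.5
= 6.186 L

6.186 L


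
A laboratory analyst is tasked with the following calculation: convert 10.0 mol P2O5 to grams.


M(P2O5) = 141.94 g/mol
mass = n × M = 10.0 × 141.94 = 1419.40 g

1419.40 g


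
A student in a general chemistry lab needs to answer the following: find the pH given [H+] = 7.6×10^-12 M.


pH = -log10([H+]) = -log10(7.6×10^-12)
= 12 - log10(7.6)
= 12 - 0.88
= 11.12

11.12


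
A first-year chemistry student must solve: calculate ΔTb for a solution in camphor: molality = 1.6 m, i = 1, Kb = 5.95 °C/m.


ΔTb = Kb × m × i
= 5.95 × 1.6 × 1
= 9.52 °C

9.52 °C


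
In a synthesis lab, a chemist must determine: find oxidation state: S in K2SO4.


2(+1) + x + 4(-2) = 0, so x = +6
Oxidation number: +6

+6


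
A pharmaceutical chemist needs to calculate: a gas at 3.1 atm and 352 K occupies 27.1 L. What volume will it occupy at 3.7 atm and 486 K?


P1V1/T1 = P2V2/T2
V2 = P1V1T2/(T1P2)
= 3.1×27.1×486/(352×3.7)
= 31.349 L

31.349 L


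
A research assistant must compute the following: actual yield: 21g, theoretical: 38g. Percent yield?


% yield = actual/theoretical × 100
= 21/38 × 100
= 55.26%

55.26%


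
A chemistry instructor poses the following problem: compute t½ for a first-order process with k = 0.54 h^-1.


t½ = ln2/k = 0.693147/(0.54 h^-1)
= 1.284 h

1.284 h


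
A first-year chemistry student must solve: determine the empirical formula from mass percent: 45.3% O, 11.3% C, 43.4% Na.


Assume 100 g sample. Moles of each element:
  O: 45.3/16.0 = 2.831 mol
  C: 11.3/12.01 = 0.941 mol
  Na: 43.4/22.99 = 1.888 mol
Divide by smallest (0.941):
  O: 2.831/0.941 = 3.01
  C: 0.941/0.941 = 1.0
  Na: 1.888/0.941 = 2.01
Empirical formula: Na2CO3

Na2CO3


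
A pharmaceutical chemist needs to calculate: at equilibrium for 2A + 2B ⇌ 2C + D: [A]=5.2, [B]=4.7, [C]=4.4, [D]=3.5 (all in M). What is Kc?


Kc = [C]^2[D]/([A]^2[B]^2)
= (4.4^2 × 3.5^1)/(5.2^2 × 4.7^2)
= 67.76/597.3136
= 0.1134

0.1134


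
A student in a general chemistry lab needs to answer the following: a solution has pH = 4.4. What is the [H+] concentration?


[H+] = 10^(-pH) = 10^(-4.4)
= 3.98×10^-5 M

3.98×10^-5 M


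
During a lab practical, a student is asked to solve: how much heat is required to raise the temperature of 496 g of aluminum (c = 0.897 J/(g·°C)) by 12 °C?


q = mcΔT = 496 × 0.897 × 12
= 5338.94 J

5338.94 J


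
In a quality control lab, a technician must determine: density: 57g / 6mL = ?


ρ = mass/volume
= 57/6
= 9.5 g/mL

9.5 g/mL


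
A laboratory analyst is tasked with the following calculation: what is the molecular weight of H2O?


M(H2O) = 2×1.008 + 1×16.0
= 2.02 + 16.0
= 18.02 g/mol

18.02 g/mol


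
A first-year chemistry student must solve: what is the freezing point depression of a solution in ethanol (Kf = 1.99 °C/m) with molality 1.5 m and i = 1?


ΔTf = Kf × m × i
= 1.99 × 1.5 × 1
= 2.985 °C

2.985 °C


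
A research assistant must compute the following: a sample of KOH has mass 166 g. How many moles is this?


M(KOH) = 56.11 g/mol
n = mass/M = 166/56.11 = 2.9585 mol

2.9585 mol


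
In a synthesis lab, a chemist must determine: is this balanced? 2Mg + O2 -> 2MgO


Equation: 2Mg + O2 -> 2MgO
Check atoms: Mg: 2=2, O: 2=2
Balanced

Yes, balanced


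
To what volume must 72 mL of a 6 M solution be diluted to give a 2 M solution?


C1V1 = C2V2
6 × 72 = 2 × V2
V2 = 432/2 = 216.0 mL

216.0 mL


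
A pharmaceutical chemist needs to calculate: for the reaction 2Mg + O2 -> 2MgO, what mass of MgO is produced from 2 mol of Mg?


Mole ratio MgO:Mg = 2:2
n(MgO) = 2 × 2/2 = 2.000 mol
mass = 2.000 × 40.31 = 80.62 g

80.62 g


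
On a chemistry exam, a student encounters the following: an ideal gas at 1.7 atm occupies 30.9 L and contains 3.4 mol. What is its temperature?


PV = nRT  (R = 0.08206 L·atm/(mol·K))
T = PV/(nR) = 1.7×30.9/(3.4×0.08206)
= 52.53/0.279004
= 188.28 K

188.28 K


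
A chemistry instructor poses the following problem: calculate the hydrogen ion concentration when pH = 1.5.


[H+] = 10^(-pH) = 10^(-1.5)
= 3.16×10^-2 M

3.16×10^-2 M


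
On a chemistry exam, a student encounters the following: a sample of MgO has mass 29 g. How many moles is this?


M(MgO) = 40.31 g/mol
n = mass/M = 29/40.31 = 0.7194 mol

0.7194 mol


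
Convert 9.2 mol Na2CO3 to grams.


M(Na2CO3) = 105.99 g/mol
mass = n × M = 9.2 × 105.99 = 975.11 g

975.11 g


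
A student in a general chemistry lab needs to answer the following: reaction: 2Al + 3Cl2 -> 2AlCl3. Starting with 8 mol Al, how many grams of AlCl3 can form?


Mole ratio AlCl3:Al = 2:2
n(AlCl3) = 8 × 2/2 = 8.000 mol
mass = 8.000 × 133.33 = 1066.64 g

1066.64 g


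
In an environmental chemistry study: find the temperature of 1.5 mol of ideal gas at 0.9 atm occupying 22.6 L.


PV = nRT  (R = 0.08206 L·atm/(mol·K))
T = PV/(nR) = 0.9×22.6/(1.5×0.08206)
= 20.34/0.123090
= 165.24 K

165.24 K


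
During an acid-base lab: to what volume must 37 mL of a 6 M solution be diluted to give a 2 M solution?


C1V1 = C2V2
6 × 37 = 2 × V2
V2 = 222/2 = 111.0 mL

111.0 mL


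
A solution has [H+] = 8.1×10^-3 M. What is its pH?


pH = -log10([H+]) = -log10(8.1×10^-3)
= 3 - log10(8.1)
= 3 - 0.91
= 2.09

2.09


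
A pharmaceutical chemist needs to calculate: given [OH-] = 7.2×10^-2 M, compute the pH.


pOH = -log10([OH-]) = -log10(7.2×10^-2)
= 2 - log10(7.2) = 1.14
pH = 14 - pOH = 14 - 1.14 = 12.86

12.86


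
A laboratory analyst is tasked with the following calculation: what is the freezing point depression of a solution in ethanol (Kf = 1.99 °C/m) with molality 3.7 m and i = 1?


ΔTf = Kf × m × i
= 1.99 × 3.7 × 1
= 7.363 °C

7.363 °C


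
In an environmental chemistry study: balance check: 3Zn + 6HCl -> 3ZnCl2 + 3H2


Equation: 3Zn + 6HCl -> 3ZnCl2 + 3H2
Check atoms: Cl: 6=6, H: 6=6, Zn: 3=3
Balanced

Yes, balanced


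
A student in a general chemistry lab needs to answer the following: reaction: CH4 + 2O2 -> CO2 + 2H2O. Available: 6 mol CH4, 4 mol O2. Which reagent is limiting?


Mole ratio available / coefficient:
  CH4: 6/1 = 6.000
  O2: 4/2 = 2.000
Smaller ratio is limiting.

O2


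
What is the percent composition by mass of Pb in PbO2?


M(PbO2) = 1×207.2 + 2×16.0 = 239.20 g/mol
Mass of Pb = 1 × 207.2 = 207.20 g/mol
% Pb = 207.20/239.20 × 100 = 86.62%

86.62%


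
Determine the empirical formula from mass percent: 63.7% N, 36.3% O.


Assume 100 g sample. Moles of each element:
  N: 63.7/14.01 = 4.547 mol
  O: 36.3/16.0 = 2.269 mol
Divide by smallest (2.269):
  N: 4.547/2.269 = 2.0
  O: 2.269/2.269 = 1.0
Empirical formula: N2O

N2O


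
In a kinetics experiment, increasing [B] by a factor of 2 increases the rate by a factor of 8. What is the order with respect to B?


rate ∝ [B]^n
2^n = 8 → n = 3
Order in B: 3

3


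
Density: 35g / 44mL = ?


ρ = mass/volume
= 35/44
= 0.795 g/mL

0.795 g/mL


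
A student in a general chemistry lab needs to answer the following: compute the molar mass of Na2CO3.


M(Na2CO3) = 2×22.99 + 1×12.01 + 3×16.0
= 45.98 + 12.01 + 48.0
= 105.99 g/mol

105.99 g/mol


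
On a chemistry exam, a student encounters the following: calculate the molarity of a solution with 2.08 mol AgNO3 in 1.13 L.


M = n/V = 2.08/1.13 = 1.841 mol/L

1.841 M


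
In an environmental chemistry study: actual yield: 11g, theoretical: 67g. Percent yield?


% yield = actual/theoretical × 100
= 11/67 × 100
= 16.42%

16.42%


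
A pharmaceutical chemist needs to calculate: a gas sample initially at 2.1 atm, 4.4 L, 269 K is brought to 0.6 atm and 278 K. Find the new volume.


P1V1/T1 = P2V2/T2
V2 = P1V1T2/(T1P2)
= 2.1×4.4×278/(269×0.6)
= 15.915 L

15.915 L


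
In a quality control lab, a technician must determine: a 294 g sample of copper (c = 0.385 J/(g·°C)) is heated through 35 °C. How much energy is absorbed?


q = mcΔT = 294 × 0.385 × 35
= 3961.65 J

3961.65 J


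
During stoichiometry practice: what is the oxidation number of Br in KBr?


halide: -1
Oxidation number: -1

-1


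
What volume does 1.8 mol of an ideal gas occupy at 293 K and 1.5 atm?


PV = nRT  (R = 0.08206 L·atm/(mol·K))
V = nRT/P = 1.8×0.08206×293/1.5
= 28.852 L

28.852 L


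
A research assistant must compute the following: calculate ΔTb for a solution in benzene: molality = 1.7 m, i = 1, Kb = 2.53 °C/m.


ΔTb = Kb × m × i
= 2.53 × 1.7 × 1
= 4.301 °C

4.301 °C


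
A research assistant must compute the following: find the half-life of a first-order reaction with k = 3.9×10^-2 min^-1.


t½ = ln2/k = 0.693147/(3.9×10^-2 min^-1)
= 17.77 min

17.77 min


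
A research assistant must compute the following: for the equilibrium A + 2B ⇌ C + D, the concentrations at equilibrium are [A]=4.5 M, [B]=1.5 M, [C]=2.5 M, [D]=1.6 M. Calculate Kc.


Kc = [C][D]/([A][B]^2)
= (2.5^1 × 1.6^1)/(4.5^1 × 1.5^2)
= 4/10.125
= 0.3951

0.3951


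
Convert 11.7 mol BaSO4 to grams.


M(BaSO4) = 233.4 g/mol
mass = n × M = 11.7 × 233.4 = 2730.78 g

2730.78 g


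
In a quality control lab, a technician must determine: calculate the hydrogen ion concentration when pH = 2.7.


[H+] = 10^(-pH) = 10^(-2.7)
= 2.0×10^-3 M

2.0×10^-3 M


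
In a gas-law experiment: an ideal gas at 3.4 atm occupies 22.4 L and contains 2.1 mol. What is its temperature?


PV = nRT  (R = 0.08206 L·atm/(mol·K))
T = PV/(nR) = 3.4×22.4/(2.1×0.08206)
= 76.16/0.172326
= 441.95 K

441.95 K


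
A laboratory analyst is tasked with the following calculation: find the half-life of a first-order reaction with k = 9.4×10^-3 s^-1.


t½ = ln2/k = 0.693147/(9.4×10^-3 s^-1)
= 73.74 s

73.74 s


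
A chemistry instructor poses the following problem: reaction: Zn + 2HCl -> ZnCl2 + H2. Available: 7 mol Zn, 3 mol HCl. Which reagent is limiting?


Mole ratio available / coefficient:
  Zn: 7/1 = 7.000
  HCl: 3/2 = 1.500
Smaller ratio is limiting.

HCl


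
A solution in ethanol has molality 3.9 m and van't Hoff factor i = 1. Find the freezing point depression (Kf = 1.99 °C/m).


ΔTf = Kf × m × i
= 1.99 × 3.9 × 1
= 7.761 °C

7.761 °C


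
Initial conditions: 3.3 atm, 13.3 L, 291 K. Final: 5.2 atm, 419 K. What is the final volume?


P1V1/T1 = P2V2/T2
V2 = P1V1T2/(T1P2)
= 3.3×13.3×419/(291×5.2)
= 12.153 L

12.153 L


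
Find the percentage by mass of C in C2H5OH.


M(C2H5OH) = 2×12.01 + 6×1.008 + 1×16.0 = 46.068 g/mol
Mass of C = 2 × 12.01 = 24.02 g/mol
% C = 24.02/46.068 × 100 = 52.14%

52.14%


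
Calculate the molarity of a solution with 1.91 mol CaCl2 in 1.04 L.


M = n/V = 1.91/1.04 = 1.837 mol/L

1.837 M


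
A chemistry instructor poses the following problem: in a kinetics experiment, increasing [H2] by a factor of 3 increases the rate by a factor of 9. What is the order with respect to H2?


rate ∝ [H2]^n
3^n = 9 → n = 2
Order in H2: 2

2


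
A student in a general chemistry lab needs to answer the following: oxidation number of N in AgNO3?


(+1) + x + 3(-2) = 0, so x = +5
Oxidation number: +5

+5


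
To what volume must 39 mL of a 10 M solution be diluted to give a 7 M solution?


C1V1 = C2V2
10 × 39 = 7 × V2
V2 = 390/7 = 55.71 mL

55.71 mL


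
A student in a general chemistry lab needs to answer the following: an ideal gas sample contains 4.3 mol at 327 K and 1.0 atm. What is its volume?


PV = nRT  (R = 0.08206 L·atm/(mol·K))
V = nRT/P = 4.3×0.08206×327/1.0
= 115.385 L

115.385 L


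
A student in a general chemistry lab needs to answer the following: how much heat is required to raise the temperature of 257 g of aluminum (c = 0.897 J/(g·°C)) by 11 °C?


q = mcΔT = 257 × 0.897 × 11
= 2535.82 J

2535.82 J


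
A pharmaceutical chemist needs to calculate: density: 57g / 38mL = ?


ρ = mass/volume
= 57/38
= 1.5 g/mL

1.5 g/mL


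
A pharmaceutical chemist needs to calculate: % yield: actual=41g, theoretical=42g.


% yield = actual/theoretical × 100
= 41/42 × 100
= 97.62%

97.62%


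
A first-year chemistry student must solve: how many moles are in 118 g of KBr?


M(KBr) = 119.0 g/mol
n = mass/M = 118/119.0 = 0.9916 mol

0.9916 mol


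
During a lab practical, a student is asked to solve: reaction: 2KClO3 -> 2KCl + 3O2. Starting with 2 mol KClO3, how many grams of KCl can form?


Mole ratio KCl:KClO3 = 2:2
n(KCl) = 2 × 2/2 = 2.000 mol
mass = 2.000 × 74.55 = 149.1 g

149.1 g


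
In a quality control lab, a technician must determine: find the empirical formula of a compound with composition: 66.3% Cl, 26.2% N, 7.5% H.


Assume 100 g sample. Moles of each element:
  Cl: 66.3/35.45 = 1.87 mol
  N: 26.2/14.01 = 1.87 mol
  H: 7.5/1.008 = 7.44 mol
Divide by smallest (1.87):
  Cl: 1.87/1.87 = 1.0
  N: 1.87/1.87 = 1.0
  H: 7.44/1.87 = 3.98
Empirical formula: NH4Cl

NH4Cl


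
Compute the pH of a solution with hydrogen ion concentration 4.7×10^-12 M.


pH = -log10([H+]) = -log10(4.7×10^-12)
= 12 - log10(4.7)
= 12 - 0.67
= 11.33

11.33


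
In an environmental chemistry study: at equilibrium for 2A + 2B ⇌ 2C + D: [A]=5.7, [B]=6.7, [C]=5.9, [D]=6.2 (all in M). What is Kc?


Kc = [C]^2[D]/([A]^2[B]^2)
= (5.9^2 × 6.2^1)/(5.7^2 × 6.7^2)
= 215.822/1458.4761
= 0.1480

0.1480


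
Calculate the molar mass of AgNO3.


M(AgNO3) = 1×107.87 + 1×14.01 + 3×16.0
= 107.87 + 14.01 + 48.0
= 169.88 g/mol

169.88 g/mol


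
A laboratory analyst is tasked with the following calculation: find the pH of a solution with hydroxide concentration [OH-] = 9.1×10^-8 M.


pOH = -log10([OH-]) = -log10(9.1×10^-8)
= 8 - log10(9.1) = 7.04
pH = 14 - pOH = 14 - 7.04 = 6.96

6.96


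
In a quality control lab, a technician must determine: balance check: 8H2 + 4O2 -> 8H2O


Equation: 8H2 + 4O2 -> 8H2O
Check atoms: H: 16=16, O: 8=8
Balanced

Yes, balanced


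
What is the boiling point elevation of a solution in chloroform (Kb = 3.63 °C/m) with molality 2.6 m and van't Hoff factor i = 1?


ΔTb = Kb × m × i
= 3.63 × 2.6 × 1
= 9.438 °C

9.438 °C


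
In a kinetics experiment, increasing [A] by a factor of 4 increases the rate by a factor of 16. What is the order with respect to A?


rate ∝ [A]^n
4^n = 16 → n = 2
Order in A: 2

2


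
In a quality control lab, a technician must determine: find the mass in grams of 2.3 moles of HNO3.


M(HNO3) = 63.02 g/mol
mass = n × M = 2.3 × 63.02 = 144.95 g

144.95 g


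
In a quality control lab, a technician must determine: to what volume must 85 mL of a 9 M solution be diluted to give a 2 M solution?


C1V1 = C2V2
9 × 85 = 2 × V2
V2 = 765/2 = 382.5 mL

382.5 mL


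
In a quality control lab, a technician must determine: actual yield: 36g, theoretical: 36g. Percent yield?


% yield = actual/theoretical × 100
= 36/36 × 100
= 100.0%

100.0%


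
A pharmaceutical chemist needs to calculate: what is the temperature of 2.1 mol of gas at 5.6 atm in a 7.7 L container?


PV = nRT  (R = 0.08206 L·atm/(mol·K))
T = PV/(nR) = 5.6×7.7/(2.1×0.08206)
= 43.12/0.172326
= 250.22 K

250.22 K


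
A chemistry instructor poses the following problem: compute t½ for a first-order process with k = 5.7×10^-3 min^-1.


t½ = ln2/k = 0.693147/(5.7×10^-3 min^-1)
= 121.6 min

121.6 min


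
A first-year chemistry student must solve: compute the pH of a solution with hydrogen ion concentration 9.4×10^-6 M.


pH = -log10([H+]) = -log10(9.4×10^-6)
= 6 - log10(9.4)
= 6 - 0.97
= 5.03

5.03


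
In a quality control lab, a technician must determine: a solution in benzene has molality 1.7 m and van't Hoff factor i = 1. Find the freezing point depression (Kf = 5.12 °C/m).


ΔTf = Kf × m × i
= 5.12 × 1.7 × 1
= 8.704 °C

8.704 °C


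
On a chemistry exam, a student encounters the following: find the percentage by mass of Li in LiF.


M(LiF) = 1×6.94 + 1×19.0 = 25.94 g/mol
Mass of Li = 1 × 6.94 = 6.94 g/mol
% Li = 6.94/25.94 × 100 = 26.75%

26.75%


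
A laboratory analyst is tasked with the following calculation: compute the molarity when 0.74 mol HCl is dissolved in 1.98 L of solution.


M = n/V = 0.74/1.98 = 0.374 mol/L

0.374 M


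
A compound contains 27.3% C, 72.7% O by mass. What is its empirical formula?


Assume 100 g sample. Moles of each element:
  C: 27.3/12.01 = 2.273 mol
  O: 72.7/16.0 = 4.544 mol
Divide by smallest (2.273):
  C: 2.273/2.273 = 1.0
  O: 4.544/2.273 = 2.0
Empirical formula: CO2

CO2


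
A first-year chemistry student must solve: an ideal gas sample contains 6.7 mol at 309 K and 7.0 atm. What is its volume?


PV = nRT  (R = 0.08206 L·atm/(mol·K))
V = nRT/P = 6.7×0.08206×309/7.0
= 24.27 L

24.27 L


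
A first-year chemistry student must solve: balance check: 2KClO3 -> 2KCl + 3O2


Equation: 2KClO3 -> 2KCl + 3O2
Check atoms: Cl: 2=2, K: 2=2, O: 6=6
Balanced

Yes, balanced


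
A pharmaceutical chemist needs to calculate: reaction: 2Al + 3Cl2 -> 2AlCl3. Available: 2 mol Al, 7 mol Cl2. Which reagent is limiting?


Mole ratio available / coefficient:
  Al: 2/2 = 1.000
  Cl2: 7/3 = 2.333
Smaller ratio is limiting.

Al


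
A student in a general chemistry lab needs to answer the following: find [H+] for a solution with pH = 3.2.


[H+] = 10^(-pH) = 10^(-3.2)
= 6.31×10^-4 M

6.31×10^-4 M


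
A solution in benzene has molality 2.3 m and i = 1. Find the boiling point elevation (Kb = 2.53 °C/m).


ΔTb = Kb × m × i
= 2.53 × 2.3 × 1
= 5.819 °C

5.819 °C


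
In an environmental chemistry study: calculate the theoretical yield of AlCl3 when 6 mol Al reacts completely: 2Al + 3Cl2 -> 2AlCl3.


Mole ratio AlCl3:Al = 2:2
n(AlCl3) = 6 × 2/2 = 6.000 mol
mass = 6.000 × 133.33 = 799.98 g

799.98 g


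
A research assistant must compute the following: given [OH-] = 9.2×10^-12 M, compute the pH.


pOH = -log10([OH-]) = -log10(9.2×10^-12)
= 12 - log10(9.2) = 11.04
pH = 14 - pOH = 14 - 11.04 = 2.96

2.96


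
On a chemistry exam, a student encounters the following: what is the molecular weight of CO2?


M(CO2) = 1×12.01 + 2×16.0
= 12.01 + 32.0
= 44.01 g/mol

44.01 g/mol


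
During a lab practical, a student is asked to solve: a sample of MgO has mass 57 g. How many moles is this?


M(MgO) = 40.31 g/mol
n = mass/M = 57/40.31 = 1.414 mol

1.414 mol


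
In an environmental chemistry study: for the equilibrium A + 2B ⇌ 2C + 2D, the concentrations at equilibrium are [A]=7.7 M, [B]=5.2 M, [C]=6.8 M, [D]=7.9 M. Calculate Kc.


Kc = [C]^2[D]^2/([A][B]^2)
= (6.8^2 × 7.9^2)/(7.7^1 × 5.2^2)
= 2885.8384/208.208
= 13.86

13.86


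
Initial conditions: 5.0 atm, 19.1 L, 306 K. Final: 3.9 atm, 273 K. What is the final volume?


P1V1/T1 = P2V2/T2
V2 = P1V1T2/(T1P2)
= 5.0×19.1×273/(306×3.9)
= 21.846 L

21.846 L


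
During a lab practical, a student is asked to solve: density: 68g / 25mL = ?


ρ = mass/volume
= 68/25
= 2.72 g/mL

2.72 g/mL


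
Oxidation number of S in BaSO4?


(+2) + x + 4(-2) = 0, so x = +6
Oxidation number: +6

+6


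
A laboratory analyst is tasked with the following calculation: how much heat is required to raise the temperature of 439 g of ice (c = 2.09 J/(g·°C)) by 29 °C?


q = mcΔT = 439 × 2.09 × 29
= 26607.79 J

26607.79 J


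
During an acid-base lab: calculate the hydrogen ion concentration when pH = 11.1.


[H+] = 10^(-pH) = 10^(-11.1)
= 7.94×10^-12 M

7.94×10^-12 M


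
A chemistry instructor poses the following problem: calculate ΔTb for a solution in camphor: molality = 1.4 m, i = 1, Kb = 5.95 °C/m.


ΔTb = Kb × m × i
= 5.95 × 1.4 × 1
= 8.33 °C

8.33 °C


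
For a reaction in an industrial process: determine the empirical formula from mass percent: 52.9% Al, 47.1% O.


Assume 100 g sample. Moles of each element:
  Al: 52.9/26.98 = 1.961 mol
  O: 47.1/16.0 = 2.944 mol
Divide by smallest (1.961):
  Al: 1.961/1.961 = 1.0
  O: 2.944/1.961 = 1.5
Multiply all ratios by 2 to obtain whole numbers.
Empirical formula: Al2O3

Al2O3


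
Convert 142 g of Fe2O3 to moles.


M(Fe2O3) = 159.7 g/mol
n = mass/M = 142/159.7 = 0.8892 mol

0.8892 mol


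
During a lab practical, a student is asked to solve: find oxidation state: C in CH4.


x + 4(+1) = 0, so x = -4
Oxidation number: -4

-4


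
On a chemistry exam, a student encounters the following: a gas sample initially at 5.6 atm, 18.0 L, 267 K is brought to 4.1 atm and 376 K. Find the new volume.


P1V1/T1 = P2V2/T2
V2 = P1V1T2/(T1P2)
= 5.6×18.0×376/(267×4.1)
= 34.622 L

34.622 L


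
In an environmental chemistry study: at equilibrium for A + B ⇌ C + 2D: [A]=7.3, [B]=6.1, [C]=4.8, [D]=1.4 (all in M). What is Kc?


Kc = [C][D]^2/([A][B])
= (4.8^1 × 1.4^2)/(7.3^1 × 6.1^1)
= 9.408/44.53
= 0.2113

0.2113
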